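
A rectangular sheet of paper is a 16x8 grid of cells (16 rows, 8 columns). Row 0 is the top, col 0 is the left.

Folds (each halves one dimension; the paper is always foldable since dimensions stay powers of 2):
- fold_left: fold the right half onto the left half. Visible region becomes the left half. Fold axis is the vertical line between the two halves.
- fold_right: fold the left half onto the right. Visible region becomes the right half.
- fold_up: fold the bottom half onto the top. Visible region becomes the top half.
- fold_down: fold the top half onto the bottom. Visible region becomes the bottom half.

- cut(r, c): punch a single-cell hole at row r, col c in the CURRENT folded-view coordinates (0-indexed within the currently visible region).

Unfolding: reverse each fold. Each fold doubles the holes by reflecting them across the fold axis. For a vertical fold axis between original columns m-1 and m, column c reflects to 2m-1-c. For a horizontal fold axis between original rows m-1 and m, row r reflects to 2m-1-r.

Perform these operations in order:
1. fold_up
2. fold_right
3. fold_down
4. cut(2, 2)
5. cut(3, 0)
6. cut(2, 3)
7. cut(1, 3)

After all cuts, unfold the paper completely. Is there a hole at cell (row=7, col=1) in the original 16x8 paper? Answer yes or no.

Op 1 fold_up: fold axis h@8; visible region now rows[0,8) x cols[0,8) = 8x8
Op 2 fold_right: fold axis v@4; visible region now rows[0,8) x cols[4,8) = 8x4
Op 3 fold_down: fold axis h@4; visible region now rows[4,8) x cols[4,8) = 4x4
Op 4 cut(2, 2): punch at orig (6,6); cuts so far [(6, 6)]; region rows[4,8) x cols[4,8) = 4x4
Op 5 cut(3, 0): punch at orig (7,4); cuts so far [(6, 6), (7, 4)]; region rows[4,8) x cols[4,8) = 4x4
Op 6 cut(2, 3): punch at orig (6,7); cuts so far [(6, 6), (6, 7), (7, 4)]; region rows[4,8) x cols[4,8) = 4x4
Op 7 cut(1, 3): punch at orig (5,7); cuts so far [(5, 7), (6, 6), (6, 7), (7, 4)]; region rows[4,8) x cols[4,8) = 4x4
Unfold 1 (reflect across h@4): 8 holes -> [(0, 4), (1, 6), (1, 7), (2, 7), (5, 7), (6, 6), (6, 7), (7, 4)]
Unfold 2 (reflect across v@4): 16 holes -> [(0, 3), (0, 4), (1, 0), (1, 1), (1, 6), (1, 7), (2, 0), (2, 7), (5, 0), (5, 7), (6, 0), (6, 1), (6, 6), (6, 7), (7, 3), (7, 4)]
Unfold 3 (reflect across h@8): 32 holes -> [(0, 3), (0, 4), (1, 0), (1, 1), (1, 6), (1, 7), (2, 0), (2, 7), (5, 0), (5, 7), (6, 0), (6, 1), (6, 6), (6, 7), (7, 3), (7, 4), (8, 3), (8, 4), (9, 0), (9, 1), (9, 6), (9, 7), (10, 0), (10, 7), (13, 0), (13, 7), (14, 0), (14, 1), (14, 6), (14, 7), (15, 3), (15, 4)]
Holes: [(0, 3), (0, 4), (1, 0), (1, 1), (1, 6), (1, 7), (2, 0), (2, 7), (5, 0), (5, 7), (6, 0), (6, 1), (6, 6), (6, 7), (7, 3), (7, 4), (8, 3), (8, 4), (9, 0), (9, 1), (9, 6), (9, 7), (10, 0), (10, 7), (13, 0), (13, 7), (14, 0), (14, 1), (14, 6), (14, 7), (15, 3), (15, 4)]

Answer: no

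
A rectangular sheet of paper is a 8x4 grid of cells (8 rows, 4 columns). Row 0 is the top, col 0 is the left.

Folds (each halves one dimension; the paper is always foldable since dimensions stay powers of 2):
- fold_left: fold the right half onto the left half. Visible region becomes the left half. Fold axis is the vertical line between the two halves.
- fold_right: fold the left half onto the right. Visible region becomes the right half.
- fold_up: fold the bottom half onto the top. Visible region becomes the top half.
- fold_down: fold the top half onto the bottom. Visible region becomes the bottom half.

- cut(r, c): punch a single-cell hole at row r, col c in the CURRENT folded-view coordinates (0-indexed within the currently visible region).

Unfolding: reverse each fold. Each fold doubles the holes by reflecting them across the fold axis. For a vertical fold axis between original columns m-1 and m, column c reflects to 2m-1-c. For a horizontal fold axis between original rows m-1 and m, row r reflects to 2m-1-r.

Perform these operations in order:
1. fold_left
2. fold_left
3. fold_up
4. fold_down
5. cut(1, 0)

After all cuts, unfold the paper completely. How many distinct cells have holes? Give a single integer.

Op 1 fold_left: fold axis v@2; visible region now rows[0,8) x cols[0,2) = 8x2
Op 2 fold_left: fold axis v@1; visible region now rows[0,8) x cols[0,1) = 8x1
Op 3 fold_up: fold axis h@4; visible region now rows[0,4) x cols[0,1) = 4x1
Op 4 fold_down: fold axis h@2; visible region now rows[2,4) x cols[0,1) = 2x1
Op 5 cut(1, 0): punch at orig (3,0); cuts so far [(3, 0)]; region rows[2,4) x cols[0,1) = 2x1
Unfold 1 (reflect across h@2): 2 holes -> [(0, 0), (3, 0)]
Unfold 2 (reflect across h@4): 4 holes -> [(0, 0), (3, 0), (4, 0), (7, 0)]
Unfold 3 (reflect across v@1): 8 holes -> [(0, 0), (0, 1), (3, 0), (3, 1), (4, 0), (4, 1), (7, 0), (7, 1)]
Unfold 4 (reflect across v@2): 16 holes -> [(0, 0), (0, 1), (0, 2), (0, 3), (3, 0), (3, 1), (3, 2), (3, 3), (4, 0), (4, 1), (4, 2), (4, 3), (7, 0), (7, 1), (7, 2), (7, 3)]

Answer: 16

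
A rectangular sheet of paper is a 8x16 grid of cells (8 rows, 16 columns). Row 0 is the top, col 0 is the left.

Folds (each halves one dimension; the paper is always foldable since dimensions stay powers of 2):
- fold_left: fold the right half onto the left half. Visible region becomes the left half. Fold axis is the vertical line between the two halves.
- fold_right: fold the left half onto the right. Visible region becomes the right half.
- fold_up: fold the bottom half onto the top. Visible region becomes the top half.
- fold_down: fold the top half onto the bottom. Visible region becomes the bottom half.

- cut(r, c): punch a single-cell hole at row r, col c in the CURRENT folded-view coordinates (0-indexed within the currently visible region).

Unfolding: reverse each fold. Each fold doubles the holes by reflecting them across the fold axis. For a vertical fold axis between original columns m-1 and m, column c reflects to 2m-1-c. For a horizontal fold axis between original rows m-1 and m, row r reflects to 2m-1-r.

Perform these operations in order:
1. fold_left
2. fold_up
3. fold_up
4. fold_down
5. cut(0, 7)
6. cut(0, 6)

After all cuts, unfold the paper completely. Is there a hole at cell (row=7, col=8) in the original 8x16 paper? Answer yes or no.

Op 1 fold_left: fold axis v@8; visible region now rows[0,8) x cols[0,8) = 8x8
Op 2 fold_up: fold axis h@4; visible region now rows[0,4) x cols[0,8) = 4x8
Op 3 fold_up: fold axis h@2; visible region now rows[0,2) x cols[0,8) = 2x8
Op 4 fold_down: fold axis h@1; visible region now rows[1,2) x cols[0,8) = 1x8
Op 5 cut(0, 7): punch at orig (1,7); cuts so far [(1, 7)]; region rows[1,2) x cols[0,8) = 1x8
Op 6 cut(0, 6): punch at orig (1,6); cuts so far [(1, 6), (1, 7)]; region rows[1,2) x cols[0,8) = 1x8
Unfold 1 (reflect across h@1): 4 holes -> [(0, 6), (0, 7), (1, 6), (1, 7)]
Unfold 2 (reflect across h@2): 8 holes -> [(0, 6), (0, 7), (1, 6), (1, 7), (2, 6), (2, 7), (3, 6), (3, 7)]
Unfold 3 (reflect across h@4): 16 holes -> [(0, 6), (0, 7), (1, 6), (1, 7), (2, 6), (2, 7), (3, 6), (3, 7), (4, 6), (4, 7), (5, 6), (5, 7), (6, 6), (6, 7), (7, 6), (7, 7)]
Unfold 4 (reflect across v@8): 32 holes -> [(0, 6), (0, 7), (0, 8), (0, 9), (1, 6), (1, 7), (1, 8), (1, 9), (2, 6), (2, 7), (2, 8), (2, 9), (3, 6), (3, 7), (3, 8), (3, 9), (4, 6), (4, 7), (4, 8), (4, 9), (5, 6), (5, 7), (5, 8), (5, 9), (6, 6), (6, 7), (6, 8), (6, 9), (7, 6), (7, 7), (7, 8), (7, 9)]
Holes: [(0, 6), (0, 7), (0, 8), (0, 9), (1, 6), (1, 7), (1, 8), (1, 9), (2, 6), (2, 7), (2, 8), (2, 9), (3, 6), (3, 7), (3, 8), (3, 9), (4, 6), (4, 7), (4, 8), (4, 9), (5, 6), (5, 7), (5, 8), (5, 9), (6, 6), (6, 7), (6, 8), (6, 9), (7, 6), (7, 7), (7, 8), (7, 9)]

Answer: yes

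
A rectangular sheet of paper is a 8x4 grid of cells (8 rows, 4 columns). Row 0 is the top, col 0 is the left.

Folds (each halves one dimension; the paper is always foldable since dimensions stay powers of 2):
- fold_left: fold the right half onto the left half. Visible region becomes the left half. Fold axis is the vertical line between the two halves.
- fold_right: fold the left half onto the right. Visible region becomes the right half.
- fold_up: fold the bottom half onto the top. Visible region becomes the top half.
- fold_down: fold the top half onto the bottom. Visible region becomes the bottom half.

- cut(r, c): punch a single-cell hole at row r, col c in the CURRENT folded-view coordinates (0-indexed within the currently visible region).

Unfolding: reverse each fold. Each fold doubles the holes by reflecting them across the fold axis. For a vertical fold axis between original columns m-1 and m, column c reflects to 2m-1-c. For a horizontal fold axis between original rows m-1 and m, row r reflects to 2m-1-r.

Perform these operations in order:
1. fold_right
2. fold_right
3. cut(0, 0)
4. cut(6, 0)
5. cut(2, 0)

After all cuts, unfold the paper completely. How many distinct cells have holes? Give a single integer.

Op 1 fold_right: fold axis v@2; visible region now rows[0,8) x cols[2,4) = 8x2
Op 2 fold_right: fold axis v@3; visible region now rows[0,8) x cols[3,4) = 8x1
Op 3 cut(0, 0): punch at orig (0,3); cuts so far [(0, 3)]; region rows[0,8) x cols[3,4) = 8x1
Op 4 cut(6, 0): punch at orig (6,3); cuts so far [(0, 3), (6, 3)]; region rows[0,8) x cols[3,4) = 8x1
Op 5 cut(2, 0): punch at orig (2,3); cuts so far [(0, 3), (2, 3), (6, 3)]; region rows[0,8) x cols[3,4) = 8x1
Unfold 1 (reflect across v@3): 6 holes -> [(0, 2), (0, 3), (2, 2), (2, 3), (6, 2), (6, 3)]
Unfold 2 (reflect across v@2): 12 holes -> [(0, 0), (0, 1), (0, 2), (0, 3), (2, 0), (2, 1), (2, 2), (2, 3), (6, 0), (6, 1), (6, 2), (6, 3)]

Answer: 12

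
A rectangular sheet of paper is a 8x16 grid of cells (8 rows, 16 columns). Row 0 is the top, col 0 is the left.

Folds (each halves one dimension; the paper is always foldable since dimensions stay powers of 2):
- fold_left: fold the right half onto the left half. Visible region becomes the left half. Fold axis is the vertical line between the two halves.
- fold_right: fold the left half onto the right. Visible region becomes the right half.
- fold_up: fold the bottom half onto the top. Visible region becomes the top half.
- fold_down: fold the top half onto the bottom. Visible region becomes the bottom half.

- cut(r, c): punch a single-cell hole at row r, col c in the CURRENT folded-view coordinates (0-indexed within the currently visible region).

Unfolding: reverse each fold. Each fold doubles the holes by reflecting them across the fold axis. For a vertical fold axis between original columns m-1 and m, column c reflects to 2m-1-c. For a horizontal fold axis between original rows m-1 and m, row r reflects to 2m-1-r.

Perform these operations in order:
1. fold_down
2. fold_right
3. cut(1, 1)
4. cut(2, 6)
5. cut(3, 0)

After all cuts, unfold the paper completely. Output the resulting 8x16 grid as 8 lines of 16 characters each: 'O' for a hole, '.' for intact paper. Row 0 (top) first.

Op 1 fold_down: fold axis h@4; visible region now rows[4,8) x cols[0,16) = 4x16
Op 2 fold_right: fold axis v@8; visible region now rows[4,8) x cols[8,16) = 4x8
Op 3 cut(1, 1): punch at orig (5,9); cuts so far [(5, 9)]; region rows[4,8) x cols[8,16) = 4x8
Op 4 cut(2, 6): punch at orig (6,14); cuts so far [(5, 9), (6, 14)]; region rows[4,8) x cols[8,16) = 4x8
Op 5 cut(3, 0): punch at orig (7,8); cuts so far [(5, 9), (6, 14), (7, 8)]; region rows[4,8) x cols[8,16) = 4x8
Unfold 1 (reflect across v@8): 6 holes -> [(5, 6), (5, 9), (6, 1), (6, 14), (7, 7), (7, 8)]
Unfold 2 (reflect across h@4): 12 holes -> [(0, 7), (0, 8), (1, 1), (1, 14), (2, 6), (2, 9), (5, 6), (5, 9), (6, 1), (6, 14), (7, 7), (7, 8)]

Answer: .......OO.......
.O............O.
......O..O......
................
................
......O..O......
.O............O.
.......OO.......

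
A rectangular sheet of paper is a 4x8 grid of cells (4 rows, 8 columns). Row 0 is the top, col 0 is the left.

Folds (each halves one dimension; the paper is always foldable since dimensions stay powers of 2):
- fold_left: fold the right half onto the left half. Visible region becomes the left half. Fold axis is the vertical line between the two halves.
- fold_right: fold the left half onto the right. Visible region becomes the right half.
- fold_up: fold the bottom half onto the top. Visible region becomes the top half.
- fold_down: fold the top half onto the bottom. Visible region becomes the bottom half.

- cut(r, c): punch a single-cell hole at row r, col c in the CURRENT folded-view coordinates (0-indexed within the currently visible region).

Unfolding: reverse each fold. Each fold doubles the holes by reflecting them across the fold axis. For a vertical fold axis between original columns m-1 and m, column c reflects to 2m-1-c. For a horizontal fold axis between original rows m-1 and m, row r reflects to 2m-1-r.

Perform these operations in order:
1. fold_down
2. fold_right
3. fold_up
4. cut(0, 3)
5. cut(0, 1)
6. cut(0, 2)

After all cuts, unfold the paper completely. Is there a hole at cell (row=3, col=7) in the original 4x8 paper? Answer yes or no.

Op 1 fold_down: fold axis h@2; visible region now rows[2,4) x cols[0,8) = 2x8
Op 2 fold_right: fold axis v@4; visible region now rows[2,4) x cols[4,8) = 2x4
Op 3 fold_up: fold axis h@3; visible region now rows[2,3) x cols[4,8) = 1x4
Op 4 cut(0, 3): punch at orig (2,7); cuts so far [(2, 7)]; region rows[2,3) x cols[4,8) = 1x4
Op 5 cut(0, 1): punch at orig (2,5); cuts so far [(2, 5), (2, 7)]; region rows[2,3) x cols[4,8) = 1x4
Op 6 cut(0, 2): punch at orig (2,6); cuts so far [(2, 5), (2, 6), (2, 7)]; region rows[2,3) x cols[4,8) = 1x4
Unfold 1 (reflect across h@3): 6 holes -> [(2, 5), (2, 6), (2, 7), (3, 5), (3, 6), (3, 7)]
Unfold 2 (reflect across v@4): 12 holes -> [(2, 0), (2, 1), (2, 2), (2, 5), (2, 6), (2, 7), (3, 0), (3, 1), (3, 2), (3, 5), (3, 6), (3, 7)]
Unfold 3 (reflect across h@2): 24 holes -> [(0, 0), (0, 1), (0, 2), (0, 5), (0, 6), (0, 7), (1, 0), (1, 1), (1, 2), (1, 5), (1, 6), (1, 7), (2, 0), (2, 1), (2, 2), (2, 5), (2, 6), (2, 7), (3, 0), (3, 1), (3, 2), (3, 5), (3, 6), (3, 7)]
Holes: [(0, 0), (0, 1), (0, 2), (0, 5), (0, 6), (0, 7), (1, 0), (1, 1), (1, 2), (1, 5), (1, 6), (1, 7), (2, 0), (2, 1), (2, 2), (2, 5), (2, 6), (2, 7), (3, 0), (3, 1), (3, 2), (3, 5), (3, 6), (3, 7)]

Answer: yes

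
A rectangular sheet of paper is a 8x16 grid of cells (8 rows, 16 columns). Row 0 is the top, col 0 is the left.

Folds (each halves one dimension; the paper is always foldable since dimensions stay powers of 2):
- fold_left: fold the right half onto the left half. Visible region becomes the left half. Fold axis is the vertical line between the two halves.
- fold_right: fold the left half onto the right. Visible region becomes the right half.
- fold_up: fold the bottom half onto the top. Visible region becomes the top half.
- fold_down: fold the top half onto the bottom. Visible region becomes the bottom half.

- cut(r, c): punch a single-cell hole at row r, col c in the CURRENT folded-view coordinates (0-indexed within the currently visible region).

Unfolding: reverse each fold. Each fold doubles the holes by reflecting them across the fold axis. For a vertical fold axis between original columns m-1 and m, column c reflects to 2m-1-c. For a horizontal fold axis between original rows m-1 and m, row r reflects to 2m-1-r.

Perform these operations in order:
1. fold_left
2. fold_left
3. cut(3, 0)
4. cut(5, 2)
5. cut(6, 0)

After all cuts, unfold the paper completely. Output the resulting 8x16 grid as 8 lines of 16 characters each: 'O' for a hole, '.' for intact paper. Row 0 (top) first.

Answer: ................
................
................
O......OO......O
................
..O..O....O..O..
O......OO......O
................

Derivation:
Op 1 fold_left: fold axis v@8; visible region now rows[0,8) x cols[0,8) = 8x8
Op 2 fold_left: fold axis v@4; visible region now rows[0,8) x cols[0,4) = 8x4
Op 3 cut(3, 0): punch at orig (3,0); cuts so far [(3, 0)]; region rows[0,8) x cols[0,4) = 8x4
Op 4 cut(5, 2): punch at orig (5,2); cuts so far [(3, 0), (5, 2)]; region rows[0,8) x cols[0,4) = 8x4
Op 5 cut(6, 0): punch at orig (6,0); cuts so far [(3, 0), (5, 2), (6, 0)]; region rows[0,8) x cols[0,4) = 8x4
Unfold 1 (reflect across v@4): 6 holes -> [(3, 0), (3, 7), (5, 2), (5, 5), (6, 0), (6, 7)]
Unfold 2 (reflect across v@8): 12 holes -> [(3, 0), (3, 7), (3, 8), (3, 15), (5, 2), (5, 5), (5, 10), (5, 13), (6, 0), (6, 7), (6, 8), (6, 15)]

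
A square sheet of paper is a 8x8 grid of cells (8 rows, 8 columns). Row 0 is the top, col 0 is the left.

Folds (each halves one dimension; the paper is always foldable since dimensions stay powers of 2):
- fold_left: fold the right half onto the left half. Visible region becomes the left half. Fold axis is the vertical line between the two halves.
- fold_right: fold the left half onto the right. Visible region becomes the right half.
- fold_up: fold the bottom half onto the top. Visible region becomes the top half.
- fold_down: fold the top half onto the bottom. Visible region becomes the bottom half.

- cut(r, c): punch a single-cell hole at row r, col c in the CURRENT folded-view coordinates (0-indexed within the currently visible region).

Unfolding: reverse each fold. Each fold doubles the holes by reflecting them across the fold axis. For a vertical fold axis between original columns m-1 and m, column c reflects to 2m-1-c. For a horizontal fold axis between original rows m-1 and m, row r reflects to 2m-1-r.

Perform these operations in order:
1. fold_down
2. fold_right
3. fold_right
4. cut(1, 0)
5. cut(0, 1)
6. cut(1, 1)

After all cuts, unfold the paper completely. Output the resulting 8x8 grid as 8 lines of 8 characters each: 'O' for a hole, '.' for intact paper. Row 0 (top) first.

Answer: ........
........
OOOOOOOO
O..OO..O
O..OO..O
OOOOOOOO
........
........

Derivation:
Op 1 fold_down: fold axis h@4; visible region now rows[4,8) x cols[0,8) = 4x8
Op 2 fold_right: fold axis v@4; visible region now rows[4,8) x cols[4,8) = 4x4
Op 3 fold_right: fold axis v@6; visible region now rows[4,8) x cols[6,8) = 4x2
Op 4 cut(1, 0): punch at orig (5,6); cuts so far [(5, 6)]; region rows[4,8) x cols[6,8) = 4x2
Op 5 cut(0, 1): punch at orig (4,7); cuts so far [(4, 7), (5, 6)]; region rows[4,8) x cols[6,8) = 4x2
Op 6 cut(1, 1): punch at orig (5,7); cuts so far [(4, 7), (5, 6), (5, 7)]; region rows[4,8) x cols[6,8) = 4x2
Unfold 1 (reflect across v@6): 6 holes -> [(4, 4), (4, 7), (5, 4), (5, 5), (5, 6), (5, 7)]
Unfold 2 (reflect across v@4): 12 holes -> [(4, 0), (4, 3), (4, 4), (4, 7), (5, 0), (5, 1), (5, 2), (5, 3), (5, 4), (5, 5), (5, 6), (5, 7)]
Unfold 3 (reflect across h@4): 24 holes -> [(2, 0), (2, 1), (2, 2), (2, 3), (2, 4), (2, 5), (2, 6), (2, 7), (3, 0), (3, 3), (3, 4), (3, 7), (4, 0), (4, 3), (4, 4), (4, 7), (5, 0), (5, 1), (5, 2), (5, 3), (5, 4), (5, 5), (5, 6), (5, 7)]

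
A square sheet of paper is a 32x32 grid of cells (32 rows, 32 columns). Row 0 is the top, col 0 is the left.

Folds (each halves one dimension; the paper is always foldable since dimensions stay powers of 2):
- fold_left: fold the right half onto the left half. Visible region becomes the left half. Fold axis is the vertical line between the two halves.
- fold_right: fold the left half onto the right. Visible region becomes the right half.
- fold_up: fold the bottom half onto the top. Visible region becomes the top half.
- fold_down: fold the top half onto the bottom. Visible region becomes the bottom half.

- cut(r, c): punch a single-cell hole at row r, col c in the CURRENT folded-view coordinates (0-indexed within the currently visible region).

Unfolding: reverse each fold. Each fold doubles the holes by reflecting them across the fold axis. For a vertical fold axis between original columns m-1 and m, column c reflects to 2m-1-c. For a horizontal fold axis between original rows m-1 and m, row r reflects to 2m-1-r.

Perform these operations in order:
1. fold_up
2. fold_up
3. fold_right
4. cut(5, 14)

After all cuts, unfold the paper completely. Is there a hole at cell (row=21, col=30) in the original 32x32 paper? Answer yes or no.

Op 1 fold_up: fold axis h@16; visible region now rows[0,16) x cols[0,32) = 16x32
Op 2 fold_up: fold axis h@8; visible region now rows[0,8) x cols[0,32) = 8x32
Op 3 fold_right: fold axis v@16; visible region now rows[0,8) x cols[16,32) = 8x16
Op 4 cut(5, 14): punch at orig (5,30); cuts so far [(5, 30)]; region rows[0,8) x cols[16,32) = 8x16
Unfold 1 (reflect across v@16): 2 holes -> [(5, 1), (5, 30)]
Unfold 2 (reflect across h@8): 4 holes -> [(5, 1), (5, 30), (10, 1), (10, 30)]
Unfold 3 (reflect across h@16): 8 holes -> [(5, 1), (5, 30), (10, 1), (10, 30), (21, 1), (21, 30), (26, 1), (26, 30)]
Holes: [(5, 1), (5, 30), (10, 1), (10, 30), (21, 1), (21, 30), (26, 1), (26, 30)]

Answer: yes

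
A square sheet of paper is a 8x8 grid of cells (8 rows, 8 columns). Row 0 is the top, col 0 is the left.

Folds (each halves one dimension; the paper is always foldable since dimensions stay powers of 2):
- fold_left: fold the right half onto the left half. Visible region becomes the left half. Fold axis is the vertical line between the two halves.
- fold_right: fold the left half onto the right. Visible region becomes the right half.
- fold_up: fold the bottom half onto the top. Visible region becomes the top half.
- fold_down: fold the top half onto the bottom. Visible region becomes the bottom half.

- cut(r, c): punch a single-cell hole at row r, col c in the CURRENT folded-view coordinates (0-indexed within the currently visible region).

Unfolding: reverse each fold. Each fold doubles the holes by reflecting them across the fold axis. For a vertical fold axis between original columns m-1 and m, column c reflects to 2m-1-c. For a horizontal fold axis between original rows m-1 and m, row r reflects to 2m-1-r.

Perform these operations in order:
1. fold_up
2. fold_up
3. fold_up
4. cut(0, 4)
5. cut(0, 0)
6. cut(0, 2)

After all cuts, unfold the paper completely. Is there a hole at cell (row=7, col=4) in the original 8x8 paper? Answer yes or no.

Answer: yes

Derivation:
Op 1 fold_up: fold axis h@4; visible region now rows[0,4) x cols[0,8) = 4x8
Op 2 fold_up: fold axis h@2; visible region now rows[0,2) x cols[0,8) = 2x8
Op 3 fold_up: fold axis h@1; visible region now rows[0,1) x cols[0,8) = 1x8
Op 4 cut(0, 4): punch at orig (0,4); cuts so far [(0, 4)]; region rows[0,1) x cols[0,8) = 1x8
Op 5 cut(0, 0): punch at orig (0,0); cuts so far [(0, 0), (0, 4)]; region rows[0,1) x cols[0,8) = 1x8
Op 6 cut(0, 2): punch at orig (0,2); cuts so far [(0, 0), (0, 2), (0, 4)]; region rows[0,1) x cols[0,8) = 1x8
Unfold 1 (reflect across h@1): 6 holes -> [(0, 0), (0, 2), (0, 4), (1, 0), (1, 2), (1, 4)]
Unfold 2 (reflect across h@2): 12 holes -> [(0, 0), (0, 2), (0, 4), (1, 0), (1, 2), (1, 4), (2, 0), (2, 2), (2, 4), (3, 0), (3, 2), (3, 4)]
Unfold 3 (reflect across h@4): 24 holes -> [(0, 0), (0, 2), (0, 4), (1, 0), (1, 2), (1, 4), (2, 0), (2, 2), (2, 4), (3, 0), (3, 2), (3, 4), (4, 0), (4, 2), (4, 4), (5, 0), (5, 2), (5, 4), (6, 0), (6, 2), (6, 4), (7, 0), (7, 2), (7, 4)]
Holes: [(0, 0), (0, 2), (0, 4), (1, 0), (1, 2), (1, 4), (2, 0), (2, 2), (2, 4), (3, 0), (3, 2), (3, 4), (4, 0), (4, 2), (4, 4), (5, 0), (5, 2), (5, 4), (6, 0), (6, 2), (6, 4), (7, 0), (7, 2), (7, 4)]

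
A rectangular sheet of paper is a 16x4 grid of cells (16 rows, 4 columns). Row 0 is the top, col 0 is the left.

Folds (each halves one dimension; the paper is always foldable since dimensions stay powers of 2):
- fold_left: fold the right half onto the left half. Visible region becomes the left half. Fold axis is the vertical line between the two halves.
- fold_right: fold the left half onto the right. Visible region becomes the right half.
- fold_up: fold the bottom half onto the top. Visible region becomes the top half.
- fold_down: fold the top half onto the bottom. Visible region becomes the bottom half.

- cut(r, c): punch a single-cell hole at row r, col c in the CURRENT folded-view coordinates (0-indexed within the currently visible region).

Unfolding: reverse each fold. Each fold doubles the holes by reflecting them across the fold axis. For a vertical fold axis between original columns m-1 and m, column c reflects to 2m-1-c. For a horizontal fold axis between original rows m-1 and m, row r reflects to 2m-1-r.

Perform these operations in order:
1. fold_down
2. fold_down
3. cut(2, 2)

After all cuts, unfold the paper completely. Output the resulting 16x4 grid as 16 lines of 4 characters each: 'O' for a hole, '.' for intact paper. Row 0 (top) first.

Answer: ....
..O.
....
....
....
....
..O.
....
....
..O.
....
....
....
....
..O.
....

Derivation:
Op 1 fold_down: fold axis h@8; visible region now rows[8,16) x cols[0,4) = 8x4
Op 2 fold_down: fold axis h@12; visible region now rows[12,16) x cols[0,4) = 4x4
Op 3 cut(2, 2): punch at orig (14,2); cuts so far [(14, 2)]; region rows[12,16) x cols[0,4) = 4x4
Unfold 1 (reflect across h@12): 2 holes -> [(9, 2), (14, 2)]
Unfold 2 (reflect across h@8): 4 holes -> [(1, 2), (6, 2), (9, 2), (14, 2)]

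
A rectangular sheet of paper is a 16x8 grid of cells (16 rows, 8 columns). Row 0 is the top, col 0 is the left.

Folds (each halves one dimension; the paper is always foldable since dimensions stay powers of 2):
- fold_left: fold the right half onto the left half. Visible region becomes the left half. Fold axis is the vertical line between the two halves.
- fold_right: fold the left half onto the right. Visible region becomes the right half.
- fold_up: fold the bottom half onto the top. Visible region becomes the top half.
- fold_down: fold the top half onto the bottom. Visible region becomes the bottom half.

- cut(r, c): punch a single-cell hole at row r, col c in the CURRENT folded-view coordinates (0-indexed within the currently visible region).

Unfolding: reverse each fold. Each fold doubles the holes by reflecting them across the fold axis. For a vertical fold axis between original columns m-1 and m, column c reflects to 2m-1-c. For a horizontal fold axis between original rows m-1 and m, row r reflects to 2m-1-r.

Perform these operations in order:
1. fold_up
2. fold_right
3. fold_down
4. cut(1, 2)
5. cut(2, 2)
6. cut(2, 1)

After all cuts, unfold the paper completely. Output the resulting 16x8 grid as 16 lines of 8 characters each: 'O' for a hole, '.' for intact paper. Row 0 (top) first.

Answer: ........
.OO..OO.
.O....O.
........
........
.O....O.
.OO..OO.
........
........
.OO..OO.
.O....O.
........
........
.O....O.
.OO..OO.
........

Derivation:
Op 1 fold_up: fold axis h@8; visible region now rows[0,8) x cols[0,8) = 8x8
Op 2 fold_right: fold axis v@4; visible region now rows[0,8) x cols[4,8) = 8x4
Op 3 fold_down: fold axis h@4; visible region now rows[4,8) x cols[4,8) = 4x4
Op 4 cut(1, 2): punch at orig (5,6); cuts so far [(5, 6)]; region rows[4,8) x cols[4,8) = 4x4
Op 5 cut(2, 2): punch at orig (6,6); cuts so far [(5, 6), (6, 6)]; region rows[4,8) x cols[4,8) = 4x4
Op 6 cut(2, 1): punch at orig (6,5); cuts so far [(5, 6), (6, 5), (6, 6)]; region rows[4,8) x cols[4,8) = 4x4
Unfold 1 (reflect across h@4): 6 holes -> [(1, 5), (1, 6), (2, 6), (5, 6), (6, 5), (6, 6)]
Unfold 2 (reflect across v@4): 12 holes -> [(1, 1), (1, 2), (1, 5), (1, 6), (2, 1), (2, 6), (5, 1), (5, 6), (6, 1), (6, 2), (6, 5), (6, 6)]
Unfold 3 (reflect across h@8): 24 holes -> [(1, 1), (1, 2), (1, 5), (1, 6), (2, 1), (2, 6), (5, 1), (5, 6), (6, 1), (6, 2), (6, 5), (6, 6), (9, 1), (9, 2), (9, 5), (9, 6), (10, 1), (10, 6), (13, 1), (13, 6), (14, 1), (14, 2), (14, 5), (14, 6)]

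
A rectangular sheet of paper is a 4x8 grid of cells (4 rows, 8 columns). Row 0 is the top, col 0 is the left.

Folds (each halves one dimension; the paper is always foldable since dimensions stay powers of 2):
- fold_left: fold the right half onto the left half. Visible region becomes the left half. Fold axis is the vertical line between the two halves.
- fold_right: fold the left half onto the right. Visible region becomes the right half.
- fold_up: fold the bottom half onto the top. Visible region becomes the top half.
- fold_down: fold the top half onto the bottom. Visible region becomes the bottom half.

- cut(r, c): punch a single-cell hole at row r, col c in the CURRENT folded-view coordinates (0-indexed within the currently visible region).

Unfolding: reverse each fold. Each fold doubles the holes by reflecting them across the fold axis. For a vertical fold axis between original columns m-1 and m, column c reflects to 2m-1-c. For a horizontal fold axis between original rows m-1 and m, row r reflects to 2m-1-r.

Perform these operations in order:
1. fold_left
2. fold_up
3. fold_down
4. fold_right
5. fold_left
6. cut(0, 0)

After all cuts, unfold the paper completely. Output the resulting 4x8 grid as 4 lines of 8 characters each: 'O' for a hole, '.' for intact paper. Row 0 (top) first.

Op 1 fold_left: fold axis v@4; visible region now rows[0,4) x cols[0,4) = 4x4
Op 2 fold_up: fold axis h@2; visible region now rows[0,2) x cols[0,4) = 2x4
Op 3 fold_down: fold axis h@1; visible region now rows[1,2) x cols[0,4) = 1x4
Op 4 fold_right: fold axis v@2; visible region now rows[1,2) x cols[2,4) = 1x2
Op 5 fold_left: fold axis v@3; visible region now rows[1,2) x cols[2,3) = 1x1
Op 6 cut(0, 0): punch at orig (1,2); cuts so far [(1, 2)]; region rows[1,2) x cols[2,3) = 1x1
Unfold 1 (reflect across v@3): 2 holes -> [(1, 2), (1, 3)]
Unfold 2 (reflect across v@2): 4 holes -> [(1, 0), (1, 1), (1, 2), (1, 3)]
Unfold 3 (reflect across h@1): 8 holes -> [(0, 0), (0, 1), (0, 2), (0, 3), (1, 0), (1, 1), (1, 2), (1, 3)]
Unfold 4 (reflect across h@2): 16 holes -> [(0, 0), (0, 1), (0, 2), (0, 3), (1, 0), (1, 1), (1, 2), (1, 3), (2, 0), (2, 1), (2, 2), (2, 3), (3, 0), (3, 1), (3, 2), (3, 3)]
Unfold 5 (reflect across v@4): 32 holes -> [(0, 0), (0, 1), (0, 2), (0, 3), (0, 4), (0, 5), (0, 6), (0, 7), (1, 0), (1, 1), (1, 2), (1, 3), (1, 4), (1, 5), (1, 6), (1, 7), (2, 0), (2, 1), (2, 2), (2, 3), (2, 4), (2, 5), (2, 6), (2, 7), (3, 0), (3, 1), (3, 2), (3, 3), (3, 4), (3, 5), (3, 6), (3, 7)]

Answer: OOOOOOOO
OOOOOOOO
OOOOOOOO
OOOOOOOO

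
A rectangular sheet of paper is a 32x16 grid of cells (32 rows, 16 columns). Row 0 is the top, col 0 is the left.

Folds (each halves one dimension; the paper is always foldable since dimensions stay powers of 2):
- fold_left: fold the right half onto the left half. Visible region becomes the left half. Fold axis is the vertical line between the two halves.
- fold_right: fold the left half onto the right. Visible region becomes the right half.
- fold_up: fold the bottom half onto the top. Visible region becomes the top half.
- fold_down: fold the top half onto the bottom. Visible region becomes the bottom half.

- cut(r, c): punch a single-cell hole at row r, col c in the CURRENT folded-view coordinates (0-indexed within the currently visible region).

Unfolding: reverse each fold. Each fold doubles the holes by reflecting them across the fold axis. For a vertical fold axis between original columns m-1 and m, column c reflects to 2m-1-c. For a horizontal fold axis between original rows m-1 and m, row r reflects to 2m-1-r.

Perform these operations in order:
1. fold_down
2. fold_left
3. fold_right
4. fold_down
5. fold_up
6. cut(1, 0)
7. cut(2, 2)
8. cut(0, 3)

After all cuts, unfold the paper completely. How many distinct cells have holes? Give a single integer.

Op 1 fold_down: fold axis h@16; visible region now rows[16,32) x cols[0,16) = 16x16
Op 2 fold_left: fold axis v@8; visible region now rows[16,32) x cols[0,8) = 16x8
Op 3 fold_right: fold axis v@4; visible region now rows[16,32) x cols[4,8) = 16x4
Op 4 fold_down: fold axis h@24; visible region now rows[24,32) x cols[4,8) = 8x4
Op 5 fold_up: fold axis h@28; visible region now rows[24,28) x cols[4,8) = 4x4
Op 6 cut(1, 0): punch at orig (25,4); cuts so far [(25, 4)]; region rows[24,28) x cols[4,8) = 4x4
Op 7 cut(2, 2): punch at orig (26,6); cuts so far [(25, 4), (26, 6)]; region rows[24,28) x cols[4,8) = 4x4
Op 8 cut(0, 3): punch at orig (24,7); cuts so far [(24, 7), (25, 4), (26, 6)]; region rows[24,28) x cols[4,8) = 4x4
Unfold 1 (reflect across h@28): 6 holes -> [(24, 7), (25, 4), (26, 6), (29, 6), (30, 4), (31, 7)]
Unfold 2 (reflect across h@24): 12 holes -> [(16, 7), (17, 4), (18, 6), (21, 6), (22, 4), (23, 7), (24, 7), (25, 4), (26, 6), (29, 6), (30, 4), (31, 7)]
Unfold 3 (reflect across v@4): 24 holes -> [(16, 0), (16, 7), (17, 3), (17, 4), (18, 1), (18, 6), (21, 1), (21, 6), (22, 3), (22, 4), (23, 0), (23, 7), (24, 0), (24, 7), (25, 3), (25, 4), (26, 1), (26, 6), (29, 1), (29, 6), (30, 3), (30, 4), (31, 0), (31, 7)]
Unfold 4 (reflect across v@8): 48 holes -> [(16, 0), (16, 7), (16, 8), (16, 15), (17, 3), (17, 4), (17, 11), (17, 12), (18, 1), (18, 6), (18, 9), (18, 14), (21, 1), (21, 6), (21, 9), (21, 14), (22, 3), (22, 4), (22, 11), (22, 12), (23, 0), (23, 7), (23, 8), (23, 15), (24, 0), (24, 7), (24, 8), (24, 15), (25, 3), (25, 4), (25, 11), (25, 12), (26, 1), (26, 6), (26, 9), (26, 14), (29, 1), (29, 6), (29, 9), (29, 14), (30, 3), (30, 4), (30, 11), (30, 12), (31, 0), (31, 7), (31, 8), (31, 15)]
Unfold 5 (reflect across h@16): 96 holes -> [(0, 0), (0, 7), (0, 8), (0, 15), (1, 3), (1, 4), (1, 11), (1, 12), (2, 1), (2, 6), (2, 9), (2, 14), (5, 1), (5, 6), (5, 9), (5, 14), (6, 3), (6, 4), (6, 11), (6, 12), (7, 0), (7, 7), (7, 8), (7, 15), (8, 0), (8, 7), (8, 8), (8, 15), (9, 3), (9, 4), (9, 11), (9, 12), (10, 1), (10, 6), (10, 9), (10, 14), (13, 1), (13, 6), (13, 9), (13, 14), (14, 3), (14, 4), (14, 11), (14, 12), (15, 0), (15, 7), (15, 8), (15, 15), (16, 0), (16, 7), (16, 8), (16, 15), (17, 3), (17, 4), (17, 11), (17, 12), (18, 1), (18, 6), (18, 9), (18, 14), (21, 1), (21, 6), (21, 9), (21, 14), (22, 3), (22, 4), (22, 11), (22, 12), (23, 0), (23, 7), (23, 8), (23, 15), (24, 0), (24, 7), (24, 8), (24, 15), (25, 3), (25, 4), (25, 11), (25, 12), (26, 1), (26, 6), (26, 9), (26, 14), (29, 1), (29, 6), (29, 9), (29, 14), (30, 3), (30, 4), (30, 11), (30, 12), (31, 0), (31, 7), (31, 8), (31, 15)]

Answer: 96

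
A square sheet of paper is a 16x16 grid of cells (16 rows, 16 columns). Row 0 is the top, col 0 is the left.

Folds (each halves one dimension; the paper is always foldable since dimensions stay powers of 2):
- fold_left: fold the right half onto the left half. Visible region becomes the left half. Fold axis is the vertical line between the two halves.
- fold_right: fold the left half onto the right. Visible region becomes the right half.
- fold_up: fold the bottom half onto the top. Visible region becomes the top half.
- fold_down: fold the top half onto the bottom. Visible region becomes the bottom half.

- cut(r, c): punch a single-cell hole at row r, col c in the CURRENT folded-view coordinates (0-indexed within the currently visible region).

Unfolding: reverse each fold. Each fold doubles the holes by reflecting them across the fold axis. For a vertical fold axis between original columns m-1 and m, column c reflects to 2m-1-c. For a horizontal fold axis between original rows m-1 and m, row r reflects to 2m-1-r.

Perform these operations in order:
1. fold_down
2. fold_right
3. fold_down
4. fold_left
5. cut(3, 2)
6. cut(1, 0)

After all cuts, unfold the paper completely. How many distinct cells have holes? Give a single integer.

Op 1 fold_down: fold axis h@8; visible region now rows[8,16) x cols[0,16) = 8x16
Op 2 fold_right: fold axis v@8; visible region now rows[8,16) x cols[8,16) = 8x8
Op 3 fold_down: fold axis h@12; visible region now rows[12,16) x cols[8,16) = 4x8
Op 4 fold_left: fold axis v@12; visible region now rows[12,16) x cols[8,12) = 4x4
Op 5 cut(3, 2): punch at orig (15,10); cuts so far [(15, 10)]; region rows[12,16) x cols[8,12) = 4x4
Op 6 cut(1, 0): punch at orig (13,8); cuts so far [(13, 8), (15, 10)]; region rows[12,16) x cols[8,12) = 4x4
Unfold 1 (reflect across v@12): 4 holes -> [(13, 8), (13, 15), (15, 10), (15, 13)]
Unfold 2 (reflect across h@12): 8 holes -> [(8, 10), (8, 13), (10, 8), (10, 15), (13, 8), (13, 15), (15, 10), (15, 13)]
Unfold 3 (reflect across v@8): 16 holes -> [(8, 2), (8, 5), (8, 10), (8, 13), (10, 0), (10, 7), (10, 8), (10, 15), (13, 0), (13, 7), (13, 8), (13, 15), (15, 2), (15, 5), (15, 10), (15, 13)]
Unfold 4 (reflect across h@8): 32 holes -> [(0, 2), (0, 5), (0, 10), (0, 13), (2, 0), (2, 7), (2, 8), (2, 15), (5, 0), (5, 7), (5, 8), (5, 15), (7, 2), (7, 5), (7, 10), (7, 13), (8, 2), (8, 5), (8, 10), (8, 13), (10, 0), (10, 7), (10, 8), (10, 15), (13, 0), (13, 7), (13, 8), (13, 15), (15, 2), (15, 5), (15, 10), (15, 13)]

Answer: 32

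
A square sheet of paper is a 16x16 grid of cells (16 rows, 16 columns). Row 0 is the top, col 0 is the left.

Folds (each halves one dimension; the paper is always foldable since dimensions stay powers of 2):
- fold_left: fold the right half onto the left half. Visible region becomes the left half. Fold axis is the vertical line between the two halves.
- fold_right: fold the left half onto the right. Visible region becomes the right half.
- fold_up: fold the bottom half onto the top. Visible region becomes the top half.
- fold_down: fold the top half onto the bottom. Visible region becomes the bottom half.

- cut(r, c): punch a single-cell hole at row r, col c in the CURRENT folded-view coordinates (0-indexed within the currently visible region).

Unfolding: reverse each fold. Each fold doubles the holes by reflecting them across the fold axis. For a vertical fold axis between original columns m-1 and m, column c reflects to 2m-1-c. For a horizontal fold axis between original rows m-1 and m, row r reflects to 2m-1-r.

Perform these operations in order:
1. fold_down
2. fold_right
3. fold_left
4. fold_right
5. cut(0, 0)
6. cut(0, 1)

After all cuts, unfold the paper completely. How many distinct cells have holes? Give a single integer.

Answer: 32

Derivation:
Op 1 fold_down: fold axis h@8; visible region now rows[8,16) x cols[0,16) = 8x16
Op 2 fold_right: fold axis v@8; visible region now rows[8,16) x cols[8,16) = 8x8
Op 3 fold_left: fold axis v@12; visible region now rows[8,16) x cols[8,12) = 8x4
Op 4 fold_right: fold axis v@10; visible region now rows[8,16) x cols[10,12) = 8x2
Op 5 cut(0, 0): punch at orig (8,10); cuts so far [(8, 10)]; region rows[8,16) x cols[10,12) = 8x2
Op 6 cut(0, 1): punch at orig (8,11); cuts so far [(8, 10), (8, 11)]; region rows[8,16) x cols[10,12) = 8x2
Unfold 1 (reflect across v@10): 4 holes -> [(8, 8), (8, 9), (8, 10), (8, 11)]
Unfold 2 (reflect across v@12): 8 holes -> [(8, 8), (8, 9), (8, 10), (8, 11), (8, 12), (8, 13), (8, 14), (8, 15)]
Unfold 3 (reflect across v@8): 16 holes -> [(8, 0), (8, 1), (8, 2), (8, 3), (8, 4), (8, 5), (8, 6), (8, 7), (8, 8), (8, 9), (8, 10), (8, 11), (8, 12), (8, 13), (8, 14), (8, 15)]
Unfold 4 (reflect across h@8): 32 holes -> [(7, 0), (7, 1), (7, 2), (7, 3), (7, 4), (7, 5), (7, 6), (7, 7), (7, 8), (7, 9), (7, 10), (7, 11), (7, 12), (7, 13), (7, 14), (7, 15), (8, 0), (8, 1), (8, 2), (8, 3), (8, 4), (8, 5), (8, 6), (8, 7), (8, 8), (8, 9), (8, 10), (8, 11), (8, 12), (8, 13), (8, 14), (8, 15)]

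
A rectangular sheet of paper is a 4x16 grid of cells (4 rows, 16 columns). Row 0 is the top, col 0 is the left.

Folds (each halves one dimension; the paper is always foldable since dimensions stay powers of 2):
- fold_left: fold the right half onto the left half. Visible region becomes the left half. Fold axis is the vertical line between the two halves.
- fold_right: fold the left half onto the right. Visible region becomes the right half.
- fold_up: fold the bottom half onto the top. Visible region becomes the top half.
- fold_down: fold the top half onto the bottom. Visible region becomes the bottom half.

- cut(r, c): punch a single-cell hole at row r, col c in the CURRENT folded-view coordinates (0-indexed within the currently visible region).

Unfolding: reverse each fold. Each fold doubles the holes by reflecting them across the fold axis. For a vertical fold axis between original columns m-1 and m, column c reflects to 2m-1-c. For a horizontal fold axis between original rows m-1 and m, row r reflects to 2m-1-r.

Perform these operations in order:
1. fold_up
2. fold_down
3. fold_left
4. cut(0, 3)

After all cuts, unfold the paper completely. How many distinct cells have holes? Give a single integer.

Op 1 fold_up: fold axis h@2; visible region now rows[0,2) x cols[0,16) = 2x16
Op 2 fold_down: fold axis h@1; visible region now rows[1,2) x cols[0,16) = 1x16
Op 3 fold_left: fold axis v@8; visible region now rows[1,2) x cols[0,8) = 1x8
Op 4 cut(0, 3): punch at orig (1,3); cuts so far [(1, 3)]; region rows[1,2) x cols[0,8) = 1x8
Unfold 1 (reflect across v@8): 2 holes -> [(1, 3), (1, 12)]
Unfold 2 (reflect across h@1): 4 holes -> [(0, 3), (0, 12), (1, 3), (1, 12)]
Unfold 3 (reflect across h@2): 8 holes -> [(0, 3), (0, 12), (1, 3), (1, 12), (2, 3), (2, 12), (3, 3), (3, 12)]

Answer: 8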